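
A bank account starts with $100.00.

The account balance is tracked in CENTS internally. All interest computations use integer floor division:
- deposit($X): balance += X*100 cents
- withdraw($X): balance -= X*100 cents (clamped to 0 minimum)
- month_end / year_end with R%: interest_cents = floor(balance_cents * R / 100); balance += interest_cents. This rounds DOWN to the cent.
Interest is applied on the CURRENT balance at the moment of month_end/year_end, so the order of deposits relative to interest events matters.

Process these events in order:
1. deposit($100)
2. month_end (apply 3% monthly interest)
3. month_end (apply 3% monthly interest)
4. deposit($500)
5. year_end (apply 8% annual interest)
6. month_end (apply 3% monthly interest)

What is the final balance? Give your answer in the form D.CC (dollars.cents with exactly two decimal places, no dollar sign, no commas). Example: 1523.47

Answer: 792.22

Derivation:
After 1 (deposit($100)): balance=$200.00 total_interest=$0.00
After 2 (month_end (apply 3% monthly interest)): balance=$206.00 total_interest=$6.00
After 3 (month_end (apply 3% monthly interest)): balance=$212.18 total_interest=$12.18
After 4 (deposit($500)): balance=$712.18 total_interest=$12.18
After 5 (year_end (apply 8% annual interest)): balance=$769.15 total_interest=$69.15
After 6 (month_end (apply 3% monthly interest)): balance=$792.22 total_interest=$92.22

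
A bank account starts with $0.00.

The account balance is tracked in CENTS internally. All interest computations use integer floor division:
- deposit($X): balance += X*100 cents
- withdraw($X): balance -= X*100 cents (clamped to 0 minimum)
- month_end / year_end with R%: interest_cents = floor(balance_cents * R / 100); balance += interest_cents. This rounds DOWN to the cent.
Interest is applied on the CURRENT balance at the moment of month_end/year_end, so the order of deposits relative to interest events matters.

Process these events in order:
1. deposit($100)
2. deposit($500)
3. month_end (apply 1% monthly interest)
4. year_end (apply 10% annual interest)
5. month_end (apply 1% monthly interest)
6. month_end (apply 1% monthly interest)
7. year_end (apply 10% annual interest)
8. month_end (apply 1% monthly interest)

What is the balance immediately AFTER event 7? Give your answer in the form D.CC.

Answer: 747.98

Derivation:
After 1 (deposit($100)): balance=$100.00 total_interest=$0.00
After 2 (deposit($500)): balance=$600.00 total_interest=$0.00
After 3 (month_end (apply 1% monthly interest)): balance=$606.00 total_interest=$6.00
After 4 (year_end (apply 10% annual interest)): balance=$666.60 total_interest=$66.60
After 5 (month_end (apply 1% monthly interest)): balance=$673.26 total_interest=$73.26
After 6 (month_end (apply 1% monthly interest)): balance=$679.99 total_interest=$79.99
After 7 (year_end (apply 10% annual interest)): balance=$747.98 total_interest=$147.98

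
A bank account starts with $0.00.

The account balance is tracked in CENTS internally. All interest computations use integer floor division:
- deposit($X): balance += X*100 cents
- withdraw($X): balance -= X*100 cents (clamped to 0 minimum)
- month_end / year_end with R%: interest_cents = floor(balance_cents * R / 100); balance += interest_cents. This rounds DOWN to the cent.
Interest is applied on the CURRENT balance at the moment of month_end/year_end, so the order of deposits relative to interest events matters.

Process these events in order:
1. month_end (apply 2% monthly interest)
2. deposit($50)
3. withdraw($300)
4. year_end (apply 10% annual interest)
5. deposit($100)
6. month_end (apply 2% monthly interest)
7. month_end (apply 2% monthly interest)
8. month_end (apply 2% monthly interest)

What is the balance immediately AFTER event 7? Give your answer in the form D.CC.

Answer: 104.04

Derivation:
After 1 (month_end (apply 2% monthly interest)): balance=$0.00 total_interest=$0.00
After 2 (deposit($50)): balance=$50.00 total_interest=$0.00
After 3 (withdraw($300)): balance=$0.00 total_interest=$0.00
After 4 (year_end (apply 10% annual interest)): balance=$0.00 total_interest=$0.00
After 5 (deposit($100)): balance=$100.00 total_interest=$0.00
After 6 (month_end (apply 2% monthly interest)): balance=$102.00 total_interest=$2.00
After 7 (month_end (apply 2% monthly interest)): balance=$104.04 total_interest=$4.04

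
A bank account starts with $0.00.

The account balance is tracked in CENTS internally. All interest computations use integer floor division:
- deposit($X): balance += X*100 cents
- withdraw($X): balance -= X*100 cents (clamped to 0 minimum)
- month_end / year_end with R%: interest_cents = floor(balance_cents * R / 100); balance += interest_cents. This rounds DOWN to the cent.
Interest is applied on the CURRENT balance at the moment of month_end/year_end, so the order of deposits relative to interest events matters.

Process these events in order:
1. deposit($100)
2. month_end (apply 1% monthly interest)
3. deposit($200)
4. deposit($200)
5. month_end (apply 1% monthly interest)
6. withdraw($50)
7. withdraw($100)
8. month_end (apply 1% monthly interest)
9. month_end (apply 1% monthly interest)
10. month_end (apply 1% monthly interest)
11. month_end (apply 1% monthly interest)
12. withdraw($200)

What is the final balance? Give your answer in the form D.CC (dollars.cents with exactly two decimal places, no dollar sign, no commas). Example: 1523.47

Answer: 170.45

Derivation:
After 1 (deposit($100)): balance=$100.00 total_interest=$0.00
After 2 (month_end (apply 1% monthly interest)): balance=$101.00 total_interest=$1.00
After 3 (deposit($200)): balance=$301.00 total_interest=$1.00
After 4 (deposit($200)): balance=$501.00 total_interest=$1.00
After 5 (month_end (apply 1% monthly interest)): balance=$506.01 total_interest=$6.01
After 6 (withdraw($50)): balance=$456.01 total_interest=$6.01
After 7 (withdraw($100)): balance=$356.01 total_interest=$6.01
After 8 (month_end (apply 1% monthly interest)): balance=$359.57 total_interest=$9.57
After 9 (month_end (apply 1% monthly interest)): balance=$363.16 total_interest=$13.16
After 10 (month_end (apply 1% monthly interest)): balance=$366.79 total_interest=$16.79
After 11 (month_end (apply 1% monthly interest)): balance=$370.45 total_interest=$20.45
After 12 (withdraw($200)): balance=$170.45 total_interest=$20.45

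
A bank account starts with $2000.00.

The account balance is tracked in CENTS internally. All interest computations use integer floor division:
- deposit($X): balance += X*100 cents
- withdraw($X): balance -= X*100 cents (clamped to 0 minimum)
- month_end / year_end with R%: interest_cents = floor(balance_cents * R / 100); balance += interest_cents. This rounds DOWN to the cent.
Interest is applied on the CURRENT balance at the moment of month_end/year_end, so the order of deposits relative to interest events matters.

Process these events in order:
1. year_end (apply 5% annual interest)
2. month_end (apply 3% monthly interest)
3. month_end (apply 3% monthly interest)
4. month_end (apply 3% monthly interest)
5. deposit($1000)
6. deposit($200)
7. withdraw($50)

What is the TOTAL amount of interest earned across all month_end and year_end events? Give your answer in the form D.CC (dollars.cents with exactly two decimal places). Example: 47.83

After 1 (year_end (apply 5% annual interest)): balance=$2100.00 total_interest=$100.00
After 2 (month_end (apply 3% monthly interest)): balance=$2163.00 total_interest=$163.00
After 3 (month_end (apply 3% monthly interest)): balance=$2227.89 total_interest=$227.89
After 4 (month_end (apply 3% monthly interest)): balance=$2294.72 total_interest=$294.72
After 5 (deposit($1000)): balance=$3294.72 total_interest=$294.72
After 6 (deposit($200)): balance=$3494.72 total_interest=$294.72
After 7 (withdraw($50)): balance=$3444.72 total_interest=$294.72

Answer: 294.72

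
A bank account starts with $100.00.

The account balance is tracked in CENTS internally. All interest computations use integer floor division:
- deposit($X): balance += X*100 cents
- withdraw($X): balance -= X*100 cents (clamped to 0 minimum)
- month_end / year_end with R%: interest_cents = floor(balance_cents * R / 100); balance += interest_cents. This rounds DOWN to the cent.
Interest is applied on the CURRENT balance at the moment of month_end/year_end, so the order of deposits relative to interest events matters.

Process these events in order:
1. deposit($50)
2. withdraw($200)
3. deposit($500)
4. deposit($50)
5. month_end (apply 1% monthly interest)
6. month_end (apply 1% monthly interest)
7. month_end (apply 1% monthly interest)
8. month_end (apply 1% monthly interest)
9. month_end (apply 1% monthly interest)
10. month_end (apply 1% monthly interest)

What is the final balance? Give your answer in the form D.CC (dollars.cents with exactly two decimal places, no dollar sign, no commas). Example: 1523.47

After 1 (deposit($50)): balance=$150.00 total_interest=$0.00
After 2 (withdraw($200)): balance=$0.00 total_interest=$0.00
After 3 (deposit($500)): balance=$500.00 total_interest=$0.00
After 4 (deposit($50)): balance=$550.00 total_interest=$0.00
After 5 (month_end (apply 1% monthly interest)): balance=$555.50 total_interest=$5.50
After 6 (month_end (apply 1% monthly interest)): balance=$561.05 total_interest=$11.05
After 7 (month_end (apply 1% monthly interest)): balance=$566.66 total_interest=$16.66
After 8 (month_end (apply 1% monthly interest)): balance=$572.32 total_interest=$22.32
After 9 (month_end (apply 1% monthly interest)): balance=$578.04 total_interest=$28.04
After 10 (month_end (apply 1% monthly interest)): balance=$583.82 total_interest=$33.82

Answer: 583.82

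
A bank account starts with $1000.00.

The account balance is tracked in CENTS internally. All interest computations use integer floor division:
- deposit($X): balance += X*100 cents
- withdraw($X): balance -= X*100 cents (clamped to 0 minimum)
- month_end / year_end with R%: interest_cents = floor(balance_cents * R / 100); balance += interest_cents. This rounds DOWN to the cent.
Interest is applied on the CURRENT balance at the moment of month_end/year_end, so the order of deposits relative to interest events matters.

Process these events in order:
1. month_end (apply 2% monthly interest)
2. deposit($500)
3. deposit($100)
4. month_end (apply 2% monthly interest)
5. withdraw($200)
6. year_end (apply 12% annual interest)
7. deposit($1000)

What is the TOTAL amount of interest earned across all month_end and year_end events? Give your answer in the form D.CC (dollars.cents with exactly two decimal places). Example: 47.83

After 1 (month_end (apply 2% monthly interest)): balance=$1020.00 total_interest=$20.00
After 2 (deposit($500)): balance=$1520.00 total_interest=$20.00
After 3 (deposit($100)): balance=$1620.00 total_interest=$20.00
After 4 (month_end (apply 2% monthly interest)): balance=$1652.40 total_interest=$52.40
After 5 (withdraw($200)): balance=$1452.40 total_interest=$52.40
After 6 (year_end (apply 12% annual interest)): balance=$1626.68 total_interest=$226.68
After 7 (deposit($1000)): balance=$2626.68 total_interest=$226.68

Answer: 226.68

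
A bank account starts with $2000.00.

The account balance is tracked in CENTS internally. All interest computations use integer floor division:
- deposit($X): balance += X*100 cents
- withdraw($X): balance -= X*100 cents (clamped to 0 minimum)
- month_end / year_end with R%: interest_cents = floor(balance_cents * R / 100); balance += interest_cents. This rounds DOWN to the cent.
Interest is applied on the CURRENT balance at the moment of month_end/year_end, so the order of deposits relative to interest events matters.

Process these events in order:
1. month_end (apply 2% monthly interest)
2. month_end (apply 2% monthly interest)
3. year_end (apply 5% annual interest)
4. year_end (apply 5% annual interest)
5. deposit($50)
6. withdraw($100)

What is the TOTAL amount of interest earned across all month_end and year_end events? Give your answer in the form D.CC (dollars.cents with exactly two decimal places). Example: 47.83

Answer: 294.08

Derivation:
After 1 (month_end (apply 2% monthly interest)): balance=$2040.00 total_interest=$40.00
After 2 (month_end (apply 2% monthly interest)): balance=$2080.80 total_interest=$80.80
After 3 (year_end (apply 5% annual interest)): balance=$2184.84 total_interest=$184.84
After 4 (year_end (apply 5% annual interest)): balance=$2294.08 total_interest=$294.08
After 5 (deposit($50)): balance=$2344.08 total_interest=$294.08
After 6 (withdraw($100)): balance=$2244.08 total_interest=$294.08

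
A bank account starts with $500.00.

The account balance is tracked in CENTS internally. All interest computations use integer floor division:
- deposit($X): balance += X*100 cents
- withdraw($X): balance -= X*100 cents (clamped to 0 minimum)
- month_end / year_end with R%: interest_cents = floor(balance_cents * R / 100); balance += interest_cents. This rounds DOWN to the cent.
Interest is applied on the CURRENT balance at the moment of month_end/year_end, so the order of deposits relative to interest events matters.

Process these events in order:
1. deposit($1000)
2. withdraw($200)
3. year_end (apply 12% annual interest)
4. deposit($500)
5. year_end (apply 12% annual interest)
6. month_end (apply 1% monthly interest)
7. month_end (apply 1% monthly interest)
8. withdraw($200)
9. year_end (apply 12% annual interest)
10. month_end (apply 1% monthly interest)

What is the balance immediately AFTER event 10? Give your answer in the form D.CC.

After 1 (deposit($1000)): balance=$1500.00 total_interest=$0.00
After 2 (withdraw($200)): balance=$1300.00 total_interest=$0.00
After 3 (year_end (apply 12% annual interest)): balance=$1456.00 total_interest=$156.00
After 4 (deposit($500)): balance=$1956.00 total_interest=$156.00
After 5 (year_end (apply 12% annual interest)): balance=$2190.72 total_interest=$390.72
After 6 (month_end (apply 1% monthly interest)): balance=$2212.62 total_interest=$412.62
After 7 (month_end (apply 1% monthly interest)): balance=$2234.74 total_interest=$434.74
After 8 (withdraw($200)): balance=$2034.74 total_interest=$434.74
After 9 (year_end (apply 12% annual interest)): balance=$2278.90 total_interest=$678.90
After 10 (month_end (apply 1% monthly interest)): balance=$2301.68 total_interest=$701.68

Answer: 2301.68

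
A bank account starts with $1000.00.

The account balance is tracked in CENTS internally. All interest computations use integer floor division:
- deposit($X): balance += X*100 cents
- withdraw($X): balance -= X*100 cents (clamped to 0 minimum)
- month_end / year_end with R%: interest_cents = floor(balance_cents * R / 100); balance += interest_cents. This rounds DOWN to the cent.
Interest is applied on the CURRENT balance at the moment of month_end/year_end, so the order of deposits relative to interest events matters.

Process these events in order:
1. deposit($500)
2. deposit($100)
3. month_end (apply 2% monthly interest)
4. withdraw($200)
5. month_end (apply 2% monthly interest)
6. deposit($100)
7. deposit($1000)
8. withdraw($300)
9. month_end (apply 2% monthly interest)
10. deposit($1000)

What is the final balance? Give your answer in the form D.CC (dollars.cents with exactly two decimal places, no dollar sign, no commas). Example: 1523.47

Answer: 3305.85

Derivation:
After 1 (deposit($500)): balance=$1500.00 total_interest=$0.00
After 2 (deposit($100)): balance=$1600.00 total_interest=$0.00
After 3 (month_end (apply 2% monthly interest)): balance=$1632.00 total_interest=$32.00
After 4 (withdraw($200)): balance=$1432.00 total_interest=$32.00
After 5 (month_end (apply 2% monthly interest)): balance=$1460.64 total_interest=$60.64
After 6 (deposit($100)): balance=$1560.64 total_interest=$60.64
After 7 (deposit($1000)): balance=$2560.64 total_interest=$60.64
After 8 (withdraw($300)): balance=$2260.64 total_interest=$60.64
After 9 (month_end (apply 2% monthly interest)): balance=$2305.85 total_interest=$105.85
After 10 (deposit($1000)): balance=$3305.85 total_interest=$105.85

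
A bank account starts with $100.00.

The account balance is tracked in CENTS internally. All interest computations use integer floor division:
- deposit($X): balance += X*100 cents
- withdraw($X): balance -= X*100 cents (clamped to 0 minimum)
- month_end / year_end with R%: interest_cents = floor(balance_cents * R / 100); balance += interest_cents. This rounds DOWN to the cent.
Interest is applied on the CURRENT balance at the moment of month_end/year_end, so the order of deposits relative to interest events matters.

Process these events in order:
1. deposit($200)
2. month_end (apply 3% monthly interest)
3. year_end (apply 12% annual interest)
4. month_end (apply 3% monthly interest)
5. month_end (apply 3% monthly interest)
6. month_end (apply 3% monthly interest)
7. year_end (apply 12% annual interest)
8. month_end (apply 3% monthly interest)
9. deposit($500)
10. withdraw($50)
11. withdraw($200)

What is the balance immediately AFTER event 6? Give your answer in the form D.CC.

After 1 (deposit($200)): balance=$300.00 total_interest=$0.00
After 2 (month_end (apply 3% monthly interest)): balance=$309.00 total_interest=$9.00
After 3 (year_end (apply 12% annual interest)): balance=$346.08 total_interest=$46.08
After 4 (month_end (apply 3% monthly interest)): balance=$356.46 total_interest=$56.46
After 5 (month_end (apply 3% monthly interest)): balance=$367.15 total_interest=$67.15
After 6 (month_end (apply 3% monthly interest)): balance=$378.16 total_interest=$78.16

Answer: 378.16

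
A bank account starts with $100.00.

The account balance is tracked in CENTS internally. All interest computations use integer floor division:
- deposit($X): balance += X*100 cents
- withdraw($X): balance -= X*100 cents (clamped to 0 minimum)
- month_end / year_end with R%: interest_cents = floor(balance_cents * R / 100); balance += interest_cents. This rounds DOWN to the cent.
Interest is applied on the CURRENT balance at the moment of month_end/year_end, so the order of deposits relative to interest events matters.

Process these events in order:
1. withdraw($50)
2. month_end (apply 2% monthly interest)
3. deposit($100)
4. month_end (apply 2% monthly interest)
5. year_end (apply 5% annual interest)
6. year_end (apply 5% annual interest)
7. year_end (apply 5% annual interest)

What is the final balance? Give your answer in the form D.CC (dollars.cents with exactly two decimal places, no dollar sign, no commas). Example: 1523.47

Answer: 178.29

Derivation:
After 1 (withdraw($50)): balance=$50.00 total_interest=$0.00
After 2 (month_end (apply 2% monthly interest)): balance=$51.00 total_interest=$1.00
After 3 (deposit($100)): balance=$151.00 total_interest=$1.00
After 4 (month_end (apply 2% monthly interest)): balance=$154.02 total_interest=$4.02
After 5 (year_end (apply 5% annual interest)): balance=$161.72 total_interest=$11.72
After 6 (year_end (apply 5% annual interest)): balance=$169.80 total_interest=$19.80
After 7 (year_end (apply 5% annual interest)): balance=$178.29 total_interest=$28.29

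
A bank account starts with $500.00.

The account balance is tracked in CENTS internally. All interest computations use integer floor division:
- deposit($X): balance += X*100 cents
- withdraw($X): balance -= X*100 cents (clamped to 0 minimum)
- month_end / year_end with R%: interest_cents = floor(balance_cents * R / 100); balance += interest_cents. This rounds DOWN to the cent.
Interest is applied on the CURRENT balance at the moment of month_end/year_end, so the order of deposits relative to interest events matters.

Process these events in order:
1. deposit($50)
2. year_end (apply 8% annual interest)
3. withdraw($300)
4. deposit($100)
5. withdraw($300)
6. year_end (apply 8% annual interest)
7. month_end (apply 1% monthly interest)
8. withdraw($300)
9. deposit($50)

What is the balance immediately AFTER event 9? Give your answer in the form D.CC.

After 1 (deposit($50)): balance=$550.00 total_interest=$0.00
After 2 (year_end (apply 8% annual interest)): balance=$594.00 total_interest=$44.00
After 3 (withdraw($300)): balance=$294.00 total_interest=$44.00
After 4 (deposit($100)): balance=$394.00 total_interest=$44.00
After 5 (withdraw($300)): balance=$94.00 total_interest=$44.00
After 6 (year_end (apply 8% annual interest)): balance=$101.52 total_interest=$51.52
After 7 (month_end (apply 1% monthly interest)): balance=$102.53 total_interest=$52.53
After 8 (withdraw($300)): balance=$0.00 total_interest=$52.53
After 9 (deposit($50)): balance=$50.00 total_interest=$52.53

Answer: 50.00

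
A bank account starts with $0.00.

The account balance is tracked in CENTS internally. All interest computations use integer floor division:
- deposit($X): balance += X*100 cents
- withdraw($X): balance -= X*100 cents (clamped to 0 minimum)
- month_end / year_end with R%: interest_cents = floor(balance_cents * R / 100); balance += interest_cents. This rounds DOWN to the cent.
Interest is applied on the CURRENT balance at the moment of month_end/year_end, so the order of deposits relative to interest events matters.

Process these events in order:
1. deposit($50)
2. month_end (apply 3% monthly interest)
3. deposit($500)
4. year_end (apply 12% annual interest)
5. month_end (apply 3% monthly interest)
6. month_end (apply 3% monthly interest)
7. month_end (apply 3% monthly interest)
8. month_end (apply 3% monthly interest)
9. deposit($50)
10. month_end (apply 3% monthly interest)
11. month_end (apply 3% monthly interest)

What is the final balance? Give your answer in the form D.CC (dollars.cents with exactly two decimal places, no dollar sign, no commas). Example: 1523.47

After 1 (deposit($50)): balance=$50.00 total_interest=$0.00
After 2 (month_end (apply 3% monthly interest)): balance=$51.50 total_interest=$1.50
After 3 (deposit($500)): balance=$551.50 total_interest=$1.50
After 4 (year_end (apply 12% annual interest)): balance=$617.68 total_interest=$67.68
After 5 (month_end (apply 3% monthly interest)): balance=$636.21 total_interest=$86.21
After 6 (month_end (apply 3% monthly interest)): balance=$655.29 total_interest=$105.29
After 7 (month_end (apply 3% monthly interest)): balance=$674.94 total_interest=$124.94
After 8 (month_end (apply 3% monthly interest)): balance=$695.18 total_interest=$145.18
After 9 (deposit($50)): balance=$745.18 total_interest=$145.18
After 10 (month_end (apply 3% monthly interest)): balance=$767.53 total_interest=$167.53
After 11 (month_end (apply 3% monthly interest)): balance=$790.55 total_interest=$190.55

Answer: 790.55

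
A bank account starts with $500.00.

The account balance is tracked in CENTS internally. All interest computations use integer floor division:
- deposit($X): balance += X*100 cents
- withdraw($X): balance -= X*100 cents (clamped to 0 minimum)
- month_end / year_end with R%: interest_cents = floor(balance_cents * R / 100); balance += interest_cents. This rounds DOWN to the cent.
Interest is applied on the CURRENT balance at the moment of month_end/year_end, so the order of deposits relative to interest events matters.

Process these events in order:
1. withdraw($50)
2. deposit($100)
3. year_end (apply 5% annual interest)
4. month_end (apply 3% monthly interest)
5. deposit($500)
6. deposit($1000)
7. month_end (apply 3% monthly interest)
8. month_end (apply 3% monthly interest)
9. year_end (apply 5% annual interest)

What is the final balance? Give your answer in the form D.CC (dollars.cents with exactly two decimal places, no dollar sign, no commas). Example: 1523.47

After 1 (withdraw($50)): balance=$450.00 total_interest=$0.00
After 2 (deposit($100)): balance=$550.00 total_interest=$0.00
After 3 (year_end (apply 5% annual interest)): balance=$577.50 total_interest=$27.50
After 4 (month_end (apply 3% monthly interest)): balance=$594.82 total_interest=$44.82
After 5 (deposit($500)): balance=$1094.82 total_interest=$44.82
After 6 (deposit($1000)): balance=$2094.82 total_interest=$44.82
After 7 (month_end (apply 3% monthly interest)): balance=$2157.66 total_interest=$107.66
After 8 (month_end (apply 3% monthly interest)): balance=$2222.38 total_interest=$172.38
After 9 (year_end (apply 5% annual interest)): balance=$2333.49 total_interest=$283.49

Answer: 2333.49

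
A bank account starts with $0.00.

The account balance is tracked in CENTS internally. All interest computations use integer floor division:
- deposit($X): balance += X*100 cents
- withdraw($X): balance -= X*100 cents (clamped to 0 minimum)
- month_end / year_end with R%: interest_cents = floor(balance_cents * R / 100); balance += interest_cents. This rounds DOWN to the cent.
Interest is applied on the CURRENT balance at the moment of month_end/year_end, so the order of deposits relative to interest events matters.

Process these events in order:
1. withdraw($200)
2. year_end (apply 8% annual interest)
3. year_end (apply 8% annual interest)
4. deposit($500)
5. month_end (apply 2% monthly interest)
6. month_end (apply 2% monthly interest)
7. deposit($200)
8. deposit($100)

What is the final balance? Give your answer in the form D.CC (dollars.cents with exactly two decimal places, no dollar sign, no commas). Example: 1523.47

After 1 (withdraw($200)): balance=$0.00 total_interest=$0.00
After 2 (year_end (apply 8% annual interest)): balance=$0.00 total_interest=$0.00
After 3 (year_end (apply 8% annual interest)): balance=$0.00 total_interest=$0.00
After 4 (deposit($500)): balance=$500.00 total_interest=$0.00
After 5 (month_end (apply 2% monthly interest)): balance=$510.00 total_interest=$10.00
After 6 (month_end (apply 2% monthly interest)): balance=$520.20 total_interest=$20.20
After 7 (deposit($200)): balance=$720.20 total_interest=$20.20
After 8 (deposit($100)): balance=$820.20 total_interest=$20.20

Answer: 820.20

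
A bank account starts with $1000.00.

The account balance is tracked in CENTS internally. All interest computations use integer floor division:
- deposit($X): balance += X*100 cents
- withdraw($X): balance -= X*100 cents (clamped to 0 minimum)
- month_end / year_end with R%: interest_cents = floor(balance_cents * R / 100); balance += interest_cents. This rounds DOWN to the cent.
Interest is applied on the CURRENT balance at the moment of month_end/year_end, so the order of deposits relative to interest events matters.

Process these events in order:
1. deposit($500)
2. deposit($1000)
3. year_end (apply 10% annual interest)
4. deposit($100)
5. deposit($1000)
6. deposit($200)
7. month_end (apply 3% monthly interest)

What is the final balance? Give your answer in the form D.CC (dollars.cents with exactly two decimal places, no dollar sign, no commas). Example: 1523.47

After 1 (deposit($500)): balance=$1500.00 total_interest=$0.00
After 2 (deposit($1000)): balance=$2500.00 total_interest=$0.00
After 3 (year_end (apply 10% annual interest)): balance=$2750.00 total_interest=$250.00
After 4 (deposit($100)): balance=$2850.00 total_interest=$250.00
After 5 (deposit($1000)): balance=$3850.00 total_interest=$250.00
After 6 (deposit($200)): balance=$4050.00 total_interest=$250.00
After 7 (month_end (apply 3% monthly interest)): balance=$4171.50 total_interest=$371.50

Answer: 4171.50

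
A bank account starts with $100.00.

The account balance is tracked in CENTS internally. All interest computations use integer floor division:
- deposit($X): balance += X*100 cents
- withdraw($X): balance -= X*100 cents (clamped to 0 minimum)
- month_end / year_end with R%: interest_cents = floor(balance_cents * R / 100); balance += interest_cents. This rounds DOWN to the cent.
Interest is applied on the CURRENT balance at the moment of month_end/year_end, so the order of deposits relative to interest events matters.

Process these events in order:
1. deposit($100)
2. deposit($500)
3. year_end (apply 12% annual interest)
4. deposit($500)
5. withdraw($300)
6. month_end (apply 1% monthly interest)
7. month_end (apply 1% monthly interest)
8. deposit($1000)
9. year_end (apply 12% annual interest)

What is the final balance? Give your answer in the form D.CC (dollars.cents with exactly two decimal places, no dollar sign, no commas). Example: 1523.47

Answer: 2244.22

Derivation:
After 1 (deposit($100)): balance=$200.00 total_interest=$0.00
After 2 (deposit($500)): balance=$700.00 total_interest=$0.00
After 3 (year_end (apply 12% annual interest)): balance=$784.00 total_interest=$84.00
After 4 (deposit($500)): balance=$1284.00 total_interest=$84.00
After 5 (withdraw($300)): balance=$984.00 total_interest=$84.00
After 6 (month_end (apply 1% monthly interest)): balance=$993.84 total_interest=$93.84
After 7 (month_end (apply 1% monthly interest)): balance=$1003.77 total_interest=$103.77
After 8 (deposit($1000)): balance=$2003.77 total_interest=$103.77
After 9 (year_end (apply 12% annual interest)): balance=$2244.22 total_interest=$344.22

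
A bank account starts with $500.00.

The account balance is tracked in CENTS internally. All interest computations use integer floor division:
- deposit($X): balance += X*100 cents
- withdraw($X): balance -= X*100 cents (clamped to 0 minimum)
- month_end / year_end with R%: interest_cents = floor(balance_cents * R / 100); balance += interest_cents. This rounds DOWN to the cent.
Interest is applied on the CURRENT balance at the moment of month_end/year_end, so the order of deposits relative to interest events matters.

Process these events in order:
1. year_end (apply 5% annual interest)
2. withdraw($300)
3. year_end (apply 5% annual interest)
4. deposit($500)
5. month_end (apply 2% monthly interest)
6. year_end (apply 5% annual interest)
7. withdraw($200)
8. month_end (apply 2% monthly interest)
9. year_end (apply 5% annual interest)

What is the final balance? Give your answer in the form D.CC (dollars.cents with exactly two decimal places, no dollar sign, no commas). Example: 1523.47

After 1 (year_end (apply 5% annual interest)): balance=$525.00 total_interest=$25.00
After 2 (withdraw($300)): balance=$225.00 total_interest=$25.00
After 3 (year_end (apply 5% annual interest)): balance=$236.25 total_interest=$36.25
After 4 (deposit($500)): balance=$736.25 total_interest=$36.25
After 5 (month_end (apply 2% monthly interest)): balance=$750.97 total_interest=$50.97
After 6 (year_end (apply 5% annual interest)): balance=$788.51 total_interest=$88.51
After 7 (withdraw($200)): balance=$588.51 total_interest=$88.51
After 8 (month_end (apply 2% monthly interest)): balance=$600.28 total_interest=$100.28
After 9 (year_end (apply 5% annual interest)): balance=$630.29 total_interest=$130.29

Answer: 630.29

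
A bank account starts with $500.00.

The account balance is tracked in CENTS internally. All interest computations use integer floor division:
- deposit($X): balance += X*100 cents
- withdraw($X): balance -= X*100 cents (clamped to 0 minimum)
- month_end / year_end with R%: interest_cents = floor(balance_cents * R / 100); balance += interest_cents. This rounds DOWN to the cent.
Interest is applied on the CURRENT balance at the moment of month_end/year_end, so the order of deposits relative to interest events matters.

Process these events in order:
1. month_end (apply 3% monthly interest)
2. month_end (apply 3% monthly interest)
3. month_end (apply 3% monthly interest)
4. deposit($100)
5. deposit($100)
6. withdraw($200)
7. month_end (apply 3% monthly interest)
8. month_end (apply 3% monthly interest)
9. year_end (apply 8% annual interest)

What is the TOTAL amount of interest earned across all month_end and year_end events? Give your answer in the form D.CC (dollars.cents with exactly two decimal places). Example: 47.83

Answer: 126.00

Derivation:
After 1 (month_end (apply 3% monthly interest)): balance=$515.00 total_interest=$15.00
After 2 (month_end (apply 3% monthly interest)): balance=$530.45 total_interest=$30.45
After 3 (month_end (apply 3% monthly interest)): balance=$546.36 total_interest=$46.36
After 4 (deposit($100)): balance=$646.36 total_interest=$46.36
After 5 (deposit($100)): balance=$746.36 total_interest=$46.36
After 6 (withdraw($200)): balance=$546.36 total_interest=$46.36
After 7 (month_end (apply 3% monthly interest)): balance=$562.75 total_interest=$62.75
After 8 (month_end (apply 3% monthly interest)): balance=$579.63 total_interest=$79.63
After 9 (year_end (apply 8% annual interest)): balance=$626.00 total_interest=$126.00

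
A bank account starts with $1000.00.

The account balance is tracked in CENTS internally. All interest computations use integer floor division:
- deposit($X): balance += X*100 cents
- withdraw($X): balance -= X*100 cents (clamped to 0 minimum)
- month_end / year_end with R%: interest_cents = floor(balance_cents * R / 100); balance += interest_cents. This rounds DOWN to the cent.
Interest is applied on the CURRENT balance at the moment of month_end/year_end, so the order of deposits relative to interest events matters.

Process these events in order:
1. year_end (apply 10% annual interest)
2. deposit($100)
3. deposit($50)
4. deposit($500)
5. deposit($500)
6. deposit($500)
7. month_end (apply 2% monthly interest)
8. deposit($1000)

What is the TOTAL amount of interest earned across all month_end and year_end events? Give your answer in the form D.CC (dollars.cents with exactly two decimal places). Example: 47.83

Answer: 155.00

Derivation:
After 1 (year_end (apply 10% annual interest)): balance=$1100.00 total_interest=$100.00
After 2 (deposit($100)): balance=$1200.00 total_interest=$100.00
After 3 (deposit($50)): balance=$1250.00 total_interest=$100.00
After 4 (deposit($500)): balance=$1750.00 total_interest=$100.00
After 5 (deposit($500)): balance=$2250.00 total_interest=$100.00
After 6 (deposit($500)): balance=$2750.00 total_interest=$100.00
After 7 (month_end (apply 2% monthly interest)): balance=$2805.00 total_interest=$155.00
After 8 (deposit($1000)): balance=$3805.00 total_interest=$155.00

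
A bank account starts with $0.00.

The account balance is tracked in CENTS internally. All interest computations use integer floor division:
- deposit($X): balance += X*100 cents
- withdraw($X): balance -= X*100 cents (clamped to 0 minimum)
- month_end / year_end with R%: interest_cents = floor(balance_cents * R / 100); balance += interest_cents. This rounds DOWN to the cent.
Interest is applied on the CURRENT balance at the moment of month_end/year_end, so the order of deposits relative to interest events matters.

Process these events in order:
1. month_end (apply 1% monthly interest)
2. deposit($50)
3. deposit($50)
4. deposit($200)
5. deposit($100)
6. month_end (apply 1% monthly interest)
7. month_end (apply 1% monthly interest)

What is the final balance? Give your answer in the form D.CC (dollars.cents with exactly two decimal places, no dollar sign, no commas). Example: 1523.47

Answer: 408.04

Derivation:
After 1 (month_end (apply 1% monthly interest)): balance=$0.00 total_interest=$0.00
After 2 (deposit($50)): balance=$50.00 total_interest=$0.00
After 3 (deposit($50)): balance=$100.00 total_interest=$0.00
After 4 (deposit($200)): balance=$300.00 total_interest=$0.00
After 5 (deposit($100)): balance=$400.00 total_interest=$0.00
After 6 (month_end (apply 1% monthly interest)): balance=$404.00 total_interest=$4.00
After 7 (month_end (apply 1% monthly interest)): balance=$408.04 total_interest=$8.04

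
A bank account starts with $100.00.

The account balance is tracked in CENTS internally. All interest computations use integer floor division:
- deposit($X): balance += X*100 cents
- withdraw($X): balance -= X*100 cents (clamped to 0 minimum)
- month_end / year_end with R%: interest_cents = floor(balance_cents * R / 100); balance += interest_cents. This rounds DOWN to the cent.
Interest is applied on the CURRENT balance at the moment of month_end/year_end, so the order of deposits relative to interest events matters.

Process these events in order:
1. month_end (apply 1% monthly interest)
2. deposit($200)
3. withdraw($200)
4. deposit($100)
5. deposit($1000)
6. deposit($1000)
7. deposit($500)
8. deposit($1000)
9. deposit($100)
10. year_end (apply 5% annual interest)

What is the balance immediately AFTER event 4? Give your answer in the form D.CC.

Answer: 201.00

Derivation:
After 1 (month_end (apply 1% monthly interest)): balance=$101.00 total_interest=$1.00
After 2 (deposit($200)): balance=$301.00 total_interest=$1.00
After 3 (withdraw($200)): balance=$101.00 total_interest=$1.00
After 4 (deposit($100)): balance=$201.00 total_interest=$1.00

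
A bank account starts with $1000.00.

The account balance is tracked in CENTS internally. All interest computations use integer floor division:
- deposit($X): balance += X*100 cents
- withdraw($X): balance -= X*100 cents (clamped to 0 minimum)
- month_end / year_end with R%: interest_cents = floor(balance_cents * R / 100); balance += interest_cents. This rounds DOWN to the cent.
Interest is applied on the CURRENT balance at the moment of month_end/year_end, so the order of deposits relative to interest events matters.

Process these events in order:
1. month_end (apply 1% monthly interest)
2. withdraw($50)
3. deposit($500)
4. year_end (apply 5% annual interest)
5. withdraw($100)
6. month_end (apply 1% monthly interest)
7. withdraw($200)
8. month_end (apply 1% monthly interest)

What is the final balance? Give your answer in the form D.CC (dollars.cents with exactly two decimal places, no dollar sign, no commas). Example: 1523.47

Answer: 1259.80

Derivation:
After 1 (month_end (apply 1% monthly interest)): balance=$1010.00 total_interest=$10.00
After 2 (withdraw($50)): balance=$960.00 total_interest=$10.00
After 3 (deposit($500)): balance=$1460.00 total_interest=$10.00
After 4 (year_end (apply 5% annual interest)): balance=$1533.00 total_interest=$83.00
After 5 (withdraw($100)): balance=$1433.00 total_interest=$83.00
After 6 (month_end (apply 1% monthly interest)): balance=$1447.33 total_interest=$97.33
After 7 (withdraw($200)): balance=$1247.33 total_interest=$97.33
After 8 (month_end (apply 1% monthly interest)): balance=$1259.80 total_interest=$109.80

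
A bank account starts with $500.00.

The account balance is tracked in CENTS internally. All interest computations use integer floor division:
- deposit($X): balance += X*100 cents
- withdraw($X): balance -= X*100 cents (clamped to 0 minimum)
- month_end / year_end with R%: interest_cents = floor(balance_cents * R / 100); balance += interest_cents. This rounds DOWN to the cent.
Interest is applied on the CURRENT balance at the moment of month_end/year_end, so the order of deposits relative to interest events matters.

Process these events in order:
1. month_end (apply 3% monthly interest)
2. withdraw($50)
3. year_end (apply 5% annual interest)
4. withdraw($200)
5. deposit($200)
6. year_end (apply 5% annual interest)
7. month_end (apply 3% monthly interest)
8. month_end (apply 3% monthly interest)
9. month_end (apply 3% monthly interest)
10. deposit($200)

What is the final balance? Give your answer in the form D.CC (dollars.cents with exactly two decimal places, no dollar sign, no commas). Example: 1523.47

Answer: 760.18

Derivation:
After 1 (month_end (apply 3% monthly interest)): balance=$515.00 total_interest=$15.00
After 2 (withdraw($50)): balance=$465.00 total_interest=$15.00
After 3 (year_end (apply 5% annual interest)): balance=$488.25 total_interest=$38.25
After 4 (withdraw($200)): balance=$288.25 total_interest=$38.25
After 5 (deposit($200)): balance=$488.25 total_interest=$38.25
After 6 (year_end (apply 5% annual interest)): balance=$512.66 total_interest=$62.66
After 7 (month_end (apply 3% monthly interest)): balance=$528.03 total_interest=$78.03
After 8 (month_end (apply 3% monthly interest)): balance=$543.87 total_interest=$93.87
After 9 (month_end (apply 3% monthly interest)): balance=$560.18 total_interest=$110.18
After 10 (deposit($200)): balance=$760.18 total_interest=$110.18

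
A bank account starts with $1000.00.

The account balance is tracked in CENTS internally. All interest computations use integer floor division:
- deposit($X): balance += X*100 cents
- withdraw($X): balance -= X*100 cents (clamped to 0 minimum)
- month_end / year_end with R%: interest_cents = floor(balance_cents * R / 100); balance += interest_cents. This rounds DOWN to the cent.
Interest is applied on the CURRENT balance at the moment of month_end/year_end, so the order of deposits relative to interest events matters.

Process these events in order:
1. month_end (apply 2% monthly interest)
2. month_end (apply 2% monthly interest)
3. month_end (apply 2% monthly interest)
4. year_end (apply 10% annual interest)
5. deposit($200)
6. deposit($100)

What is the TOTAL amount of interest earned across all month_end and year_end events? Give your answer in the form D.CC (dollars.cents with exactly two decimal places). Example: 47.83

After 1 (month_end (apply 2% monthly interest)): balance=$1020.00 total_interest=$20.00
After 2 (month_end (apply 2% monthly interest)): balance=$1040.40 total_interest=$40.40
After 3 (month_end (apply 2% monthly interest)): balance=$1061.20 total_interest=$61.20
After 4 (year_end (apply 10% annual interest)): balance=$1167.32 total_interest=$167.32
After 5 (deposit($200)): balance=$1367.32 total_interest=$167.32
After 6 (deposit($100)): balance=$1467.32 total_interest=$167.32

Answer: 167.32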